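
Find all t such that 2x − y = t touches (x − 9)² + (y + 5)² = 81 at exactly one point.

The line touches the circle iff its distance from (9, −5) is 9:
|2·9 − 1·(−5) − t| / √5 = 9
|t − (23)| = 9√5.

t = 23 ± 9√5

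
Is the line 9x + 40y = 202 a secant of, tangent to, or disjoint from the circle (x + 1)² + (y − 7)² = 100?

secant

Substituting the line into the circle gives 1681x² + 4604x − 152316 = 0.
Δ = 21196816 − (−1024172784) = 1045369600.
Two real roots: the line is a secant.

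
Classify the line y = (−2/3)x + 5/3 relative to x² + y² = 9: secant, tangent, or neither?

Substituting the line into the circle gives 13x² − 20x − 56 = 0.
Δ = 400 − (−2912) = 3312.
Two real roots: the line is a secant.

secant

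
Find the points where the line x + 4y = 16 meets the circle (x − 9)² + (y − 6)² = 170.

(−4, 5) and (20, −1)

Express y = (16 − x)/4 and substitute into the circle:
17x² − 272x − 1360 = 0  ⟹  x² − 16x − 80 = 0
x = 20 or x = −4, giving (20, −1) and (−4, 5).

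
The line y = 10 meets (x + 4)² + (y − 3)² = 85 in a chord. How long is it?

Express y = 10 and substitute into the circle:
x² + 8x − 20 = 0
x = 2 or x = −10, giving (2, 10) and (−10, 10).
Chord length = distance between (2, 10) and (−10, 10) = √144 = 12.

12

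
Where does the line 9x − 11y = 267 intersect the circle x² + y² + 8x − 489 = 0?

Substitute y = (−267 + 9x)/11:
202x² − 3838x + 12120 = 0  ⟹  x² − 19x + 60 = 0
x = 15 or x = 4, giving (15, −12) and (4, −21).

(4, −21) and (15, −12)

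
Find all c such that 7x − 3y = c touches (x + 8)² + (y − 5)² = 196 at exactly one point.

c = −71 ± 14√58

For a tangent, require d(centre, line) = r = 14.
|7·(−8) − 3·5 − c| / √58 = 14
|c − (−71)| = 14√58.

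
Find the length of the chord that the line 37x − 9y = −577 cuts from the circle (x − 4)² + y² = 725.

5√58

Substitute y = (577 + 37x)/9:
1450x² + 42050x + 275500 = 0  ⟹  x² + 29x + 190 = 0
x = −10 or x = −19, giving (−10, 23) and (−19, −14).
|(−10, 23) − (−19, −14)| = √((9)² + (37)²) = 5√58.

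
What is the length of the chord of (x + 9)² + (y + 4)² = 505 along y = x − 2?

Express y = x − 2 and substitute into the circle:
2x² + 22x − 420 = 0  ⟹  x² + 11x − 210 = 0
x = 10 or x = −21, giving (10, 8) and (−21, −23).
|(10, 8) − (−21, −23)| = √((31)² + (31)²) = 31√2.

31√2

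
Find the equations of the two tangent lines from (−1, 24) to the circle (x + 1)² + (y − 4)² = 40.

3x + y = 21 and 3x − y = −27

Write the tangent as mx − y + (24 − m·(−1)) = 0 and set its distance from the centre to 2√10:
(0m − (−20))² = 40(m² + 1)
m² − 9 = 0, so m = −3 or m = 3.
Through (−1, 24) these give 3x + y = 21 and 3x − y = −27.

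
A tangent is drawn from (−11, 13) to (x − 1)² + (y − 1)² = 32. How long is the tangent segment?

16

The centre is (1, 1) and r = 4√2. The square of the distance from P to the centre is 144 + 144 = 288.
By the tangent–radius right angle, tangent length = √(|PO|² − r²) = √256 = 16.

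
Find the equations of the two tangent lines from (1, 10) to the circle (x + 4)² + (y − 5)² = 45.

Let a tangent through (1, 10) have slope m. Its distance from (−4, 5) must equal 3√5:
[m·(−5) − (−5)]² = 45(m² + 1)
2m² + 5m + 2 = 0, so m = −2 or m = −1/2.
With m = −2: 2x + y = 12. With m = −1/2: x + 2y = 21.

2x + y = 12 and x + 2y = 21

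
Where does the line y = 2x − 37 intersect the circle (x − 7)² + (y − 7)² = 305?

(14, −9) and (24, 11)

Substitute y = 2x − 37:
5x² − 190x + 1680 = 0  ⟹  x² − 38x + 336 = 0
x = 24 or x = 14, giving (24, 11) and (14, −9).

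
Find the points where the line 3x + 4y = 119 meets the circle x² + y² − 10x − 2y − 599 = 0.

(5, 26) and (29, 8)

Express y = (119 − 3x)/4 and substitute into the circle:
25x² − 850x + 3625 = 0  ⟹  x² − 34x + 145 = 0
x = 29 or x = 5, giving (29, 8) and (5, 26).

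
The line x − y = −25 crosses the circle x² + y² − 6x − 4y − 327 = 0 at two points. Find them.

(−11, 14) and (−9, 16)

Substitute y = x + 25:
2x² + 40x + 198 = 0  ⟹  x² + 20x + 99 = 0
x = −9 or x = −11, giving (−9, 16) and (−11, 14).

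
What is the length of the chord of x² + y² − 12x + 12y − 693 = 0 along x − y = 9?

Express y = x − 9 and substitute into the circle:
2x² − 18x − 720 = 0  ⟹  x² − 9x − 360 = 0
x = 24 or x = −15, giving (24, 15) and (−15, −24).
|(24, 15) − (−15, −24)| = √((39)² + (39)²) = 39√2.

39√2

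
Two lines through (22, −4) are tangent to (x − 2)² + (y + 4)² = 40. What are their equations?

x + 3y = 10 and x − 3y = 34

A line y − (−4) = m(x − (22)) is tangent when its distance from (2, −4) is 2√10:
[m·(−20) − (0)]² = 40(m² + 1)
9m² − 1 = 0, so m = −1/3 or m = 1/3.
Through (22, −4) these give x + 3y = 10 and x − 3y = 34.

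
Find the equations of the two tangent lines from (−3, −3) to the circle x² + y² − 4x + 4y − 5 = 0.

3x − 2y = −3 and 2x + 3y = −15

Write the tangent as mx − y + (−3 − m·(−3)) = 0 and set its distance from the centre to √13:
[m·(5) − (1)]² = 13(m² + 1)
6m² − 5m − 6 = 0, so m = 3/2 or m = −2/3.
With m = 3/2: 3x − 2y = −3. With m = −2/3: 2x + 3y = −15.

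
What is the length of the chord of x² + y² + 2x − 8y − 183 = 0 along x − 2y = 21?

4√5

The distance from (−1, 4) to the line is 30/√5, and r² = 200.
Chord = 2√(r² − d²) = 2·√(20) = 4√5.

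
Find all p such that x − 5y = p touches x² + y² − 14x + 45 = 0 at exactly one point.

Tangency holds when the distance from the centre (7, 0) to the line equals the radius 2:
|1·7 − 5·0 − p| / √26 = 2
|p − (7)| = 2√26.

p = 7 ± 2√26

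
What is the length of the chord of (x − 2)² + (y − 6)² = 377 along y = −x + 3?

27√2

Express y = −x + 3 and substitute into the circle:
2x² + 2x − 364 = 0  ⟹  x² + x − 182 = 0
x = 13 or x = −14, giving (13, −10) and (−14, 17).
|(13, −10) − (−14, 17)| = √((27)² + (−27)²) = 27√2.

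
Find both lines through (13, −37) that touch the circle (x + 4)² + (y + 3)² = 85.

7x + 6y = −131 and 9x + 2y = 43

Write the tangent as mx − y + (−37 − m·(13)) = 0 and set its distance from the centre to √85:
[m·(−17) − (34)]² = 85(m² + 1)
12m² + 68m + 63 = 0, so m = −7/6 or m = −9/2.
Through (13, −37) these give 7x + 6y = −131 and 9x + 2y = 43.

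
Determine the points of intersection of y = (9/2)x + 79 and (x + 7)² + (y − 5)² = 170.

Substitute y = (158 + 9x)/2:
85x² + 2720x + 21420 = 0  ⟹  x² + 32x + 252 = 0
x = −14 or x = −18, giving (−14, 16) and (−18, −2).

(−18, −2) and (−14, 16)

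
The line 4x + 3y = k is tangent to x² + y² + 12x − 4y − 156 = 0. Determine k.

For a tangent, require d(centre, line) = r = 14.
|4·(−6) + 3·2 − k| / √25 = 14
|k − (−18)| = 14·5, so k = 52 or k = −88.

k = −88 or k = 52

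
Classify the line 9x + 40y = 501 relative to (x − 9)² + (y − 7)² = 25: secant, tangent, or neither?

Substituting the line into the circle gives 1681x² − 32778x + 138441 = 0.
Δ = 1074397284 − 930877284 = 143520000.
Two real roots: the line is a secant.

secant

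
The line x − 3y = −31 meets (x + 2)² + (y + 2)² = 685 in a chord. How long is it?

15√10

Centre (−2, −2), r² = 685. Perpendicular distance d from centre to line = |35| / √10 = 35/√10.
Chord = 2√(r² − d²) = 2·√(1125/2) = 15√10.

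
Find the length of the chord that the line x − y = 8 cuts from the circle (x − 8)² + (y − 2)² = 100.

14√2

The distance from (8, 2) to the line is 2/√2, and r² = 100.
Half the chord is √(r² − d²) = √(98), so the full chord is 14√2.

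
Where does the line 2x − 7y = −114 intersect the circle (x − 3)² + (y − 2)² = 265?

(−8, 14) and (6, 18)

From the line, y = (114 + 2x)/7. Substituting:
53x² + 106x − 2544 = 0  ⟹  x² + 2x − 48 = 0
x = 6 or x = −8, giving (6, 18) and (−8, 14).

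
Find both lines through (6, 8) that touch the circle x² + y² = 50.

7x + y = 50 and x − 7y = −50

Write the tangent as mx − y + (8 − m·(6)) = 0 and set its distance from the centre to 5√2:
(−6m − (−8))² = 50(m² + 1)
7m² + 48m − 7 = 0, so m = −7 or m = 1/7.
With m = −7: 7x + y = 50. With m = 1/7: x − 7y = −50.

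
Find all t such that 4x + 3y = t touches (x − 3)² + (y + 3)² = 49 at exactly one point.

t = −32 or t = 38

For a tangent, require d(centre, line) = r = 7.
|4·3 + 3·(−3) − t| / √25 = 7
|t − (3)| = 7·5, so t = 38 or t = −32.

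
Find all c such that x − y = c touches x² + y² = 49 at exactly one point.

For a tangent, require d(centre, line) = r = 7.
|1·0 − 1·0 − c| / √2 = 7
|c| = 7√2.

c = ±7√2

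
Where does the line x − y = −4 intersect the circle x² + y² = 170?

(−11, −7) and (7, 11)

From the line, y = x + 4. Substituting:
2x² + 8x − 154 = 0  ⟹  x² + 4x − 77 = 0
x = 7 or x = −11, giving (7, 11) and (−11, −7).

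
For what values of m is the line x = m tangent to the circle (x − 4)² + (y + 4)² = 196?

For a tangent, require d(centre, line) = r = 14.
|1·4 + 0·(−4) − m| / √1 = 14
|m − (4)| = 14, so m = 18 or m = −10.

m = −10 or m = 18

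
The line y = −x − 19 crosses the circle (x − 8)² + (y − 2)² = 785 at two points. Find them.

(−20, 1) and (7, −26)

Express y = −x − 19 and substitute into the circle:
2x² + 26x − 280 = 0  ⟹  x² + 13x − 140 = 0
x = 7 or x = −20, giving (7, −26) and (−20, 1).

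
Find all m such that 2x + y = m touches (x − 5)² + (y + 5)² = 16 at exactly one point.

m = 5 ± 4√5

The line touches the circle iff its distance from (5, −5) is 4:
|2·5 + 1·(−5) − m| / √5 = 4
|m − (5)| = 4√5.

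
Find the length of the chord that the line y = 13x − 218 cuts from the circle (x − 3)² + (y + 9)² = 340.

2√170

From the line, y = 13x − 218. Substituting:
170x² − 5440x + 43350 = 0  ⟹  x² − 32x + 255 = 0
x = 17 or x = 15, giving (17, 3) and (15, −23).
Chord length = distance between (17, 3) and (15, −23) = √680 = 2√170.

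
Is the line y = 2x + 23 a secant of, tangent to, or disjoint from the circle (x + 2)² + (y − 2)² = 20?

d² = (2·(−2) − 1·2 − (−23))²/5 = 289/5; r² = 20.
Since d² > r², the line lies outside the circle.

disjoint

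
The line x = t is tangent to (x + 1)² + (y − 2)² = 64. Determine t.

The line touches the circle iff its distance from (−1, 2) is 8:
|1·(−1) + 0·2 − t| / √1 = 8
|t − (−1)| = 8, so t = 7 or t = −9.

t = −9 or t = 7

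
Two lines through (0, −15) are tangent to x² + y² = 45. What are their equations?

2x − y = 15 and 2x + y = −15

Write the tangent as mx − y + (−15 − m·(0)) = 0 and set its distance from the centre to 3√5:
(0m − (15))² = 45(m² + 1)
m² − 4 = 0, so m = 2 or m = −2.
Through (0, −15) these give 2x − y = 15 and 2x + y = −15.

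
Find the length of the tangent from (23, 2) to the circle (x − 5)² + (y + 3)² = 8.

With centre O = (5, −3), |OP|² = 349 and r² = 8.
The tangent meets the radius at right angles, so tangent² = |PO|² − r² = 349 − 8 = 341.

√341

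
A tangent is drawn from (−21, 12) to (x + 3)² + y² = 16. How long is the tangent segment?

With centre O = (−3, 0), |OP|² = 468 and r² = 16.
The tangent meets the radius at right angles, so tangent² = |PO|² − r² = 468 − 16 = 452.

2√113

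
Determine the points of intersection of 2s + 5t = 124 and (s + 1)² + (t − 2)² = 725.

From the line, t = (124 − 2s)/5. Substituting:
29s² − 406s − 5104 = 0  ⟹  s² − 14s − 176 = 0
s = 22 or s = −8, giving (22, 16) and (−8, 28).

(−8, 28) and (22, 16)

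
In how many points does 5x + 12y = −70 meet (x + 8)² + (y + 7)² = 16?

Substituting the line into the circle gives 169x² + 2164x + 7108 = 0.
Δ = 4682896 − 4805008 = −122112.
No real roots: the line does not meet the circle.

0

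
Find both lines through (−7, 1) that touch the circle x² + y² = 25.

4x + 3y = −25 and 3x − 4y = −25

A line y − (1) = m(x − (−7)) is tangent when its distance from (0, 0) is 5:
(7m − (−1))² = 25(m² + 1)
12m² + 7m − 12 = 0, so m = −4/3 or m = 3/4.
With m = −4/3: 4x + 3y = −25. With m = 3/4: 3x − 4y = −25.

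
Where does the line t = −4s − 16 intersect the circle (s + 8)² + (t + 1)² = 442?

Substitute t = −4s − 16:
17s² + 136s − 153 = 0  ⟹  s² + 8s − 9 = 0
s = 1 or s = −9, giving (1, −20) and (−9, 20).

(−9, 20) and (1, −20)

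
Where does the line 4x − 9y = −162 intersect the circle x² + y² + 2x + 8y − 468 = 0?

Substitute y = (162 + 4x)/9:
97x² + 1746x = 0  ⟹  x² + 18x = 0
x = 0 or x = −18, giving (0, 18) and (−18, 10).

(−18, 10) and (0, 18)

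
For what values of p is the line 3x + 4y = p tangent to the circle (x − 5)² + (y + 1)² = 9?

For a tangent, require d(centre, line) = r = 3.
|3·5 + 4·(−1) − p| / √25 = 3
|p − (11)| = 3·5, so p = 26 or p = −4.

p = −4 or p = 26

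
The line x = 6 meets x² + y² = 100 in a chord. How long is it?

Centre (0, 0), r² = 100. Perpendicular distance d from centre to line = |−6| / √1 = 6.
Half the chord is √(r² − d²) = √(64), so the full chord is 16.

16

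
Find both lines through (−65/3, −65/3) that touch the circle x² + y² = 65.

A line y − (−65/3) = m(x − (−65/3)) is tangent when its distance from (0, 0) is √65:
[m·(65/3) − (65/3)]² = 65(m² + 1)
28m² − 65m + 28 = 0, so m = 4/7 or m = 7/4.
With m = 4/7: 4x − 7y = 65. With m = 7/4: 7x − 4y = −65.

4x − 7y = 65 and 7x − 4y = −65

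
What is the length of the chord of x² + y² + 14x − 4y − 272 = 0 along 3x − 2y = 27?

6√13

Substitute y = (−27 + 3x)/2:
13x² − 130x − 143 = 0  ⟹  x² − 10x − 11 = 0
x = 11 or x = −1, giving (11, 3) and (−1, −15).
|(11, 3) − (−1, −15)| = √((12)² + (18)²) = 6√13.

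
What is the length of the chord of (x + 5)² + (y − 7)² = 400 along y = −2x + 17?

Express y = −2x + 17 and substitute into the circle:
5x² − 30x − 275 = 0  ⟹  x² − 6x − 55 = 0
x = 11 or x = −5, giving (11, −5) and (−5, 27).
Chord length = distance between (11, −5) and (−5, 27) = √1280 = 16√5.

16√5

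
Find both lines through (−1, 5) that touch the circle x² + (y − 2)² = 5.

2x − y = −7 and x + 2y = 9

Let a tangent through (−1, 5) have slope m. Its distance from (0, 2) must equal √5:
[m·(1) − (−3)]² = 5(m² + 1)
2m² − 3m − 2 = 0, so m = 2 or m = −1/2.
Through (−1, 5) these give 2x − y = −7 and x + 2y = 9.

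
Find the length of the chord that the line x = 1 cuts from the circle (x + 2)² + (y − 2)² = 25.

The line gives x = 1. Substituting into the circle:
y² − 4y − 12 = 0
y = 6 or y = −2, giving (1, 6) and (1, −2).
|(1, 6) − (1, −2)| = √((0)² + (8)²) = 8.

8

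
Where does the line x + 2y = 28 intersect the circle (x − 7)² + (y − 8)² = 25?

Substitute y = (28 − x)/2:
5x² − 80x + 240 = 0  ⟹  x² − 16x + 48 = 0
x = 12 or x = 4, giving (12, 8) and (4, 12).

(4, 12) and (12, 8)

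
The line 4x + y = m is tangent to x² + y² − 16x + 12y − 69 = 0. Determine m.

m = 26 ± 13√17

Tangency holds when the distance from the centre (8, −6) to the line equals the radius 13:
|4·8 + 1·(−6) − m| / √17 = 13
|m − (26)| = 13√17.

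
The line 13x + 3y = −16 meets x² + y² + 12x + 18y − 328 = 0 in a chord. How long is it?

3√178

Centre (−6, −9), r² = 445. Perpendicular distance d from centre to line = |−89| / √178 = 89/√178.
Half the chord is √(r² − d²) = √(801/2), so the full chord is 3√178.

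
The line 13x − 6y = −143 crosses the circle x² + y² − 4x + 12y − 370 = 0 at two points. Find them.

Express y = (143 + 13x)/6 and substitute into the circle:
205x² + 4510x + 17425 = 0  ⟹  x² + 22x + 85 = 0
x = −5 or x = −17, giving (−5, 13) and (−17, −13).

(−17, −13) and (−5, 13)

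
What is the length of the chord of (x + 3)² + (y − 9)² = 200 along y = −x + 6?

20√2

Express y = −x + 6 and substitute into the circle:
2x² + 12x − 182 = 0  ⟹  x² + 6x − 91 = 0
x = 7 or x = −13, giving (7, −1) and (−13, 19).
|(7, −1) − (−13, 19)| = √((20)² + (−20)²) = 20√2.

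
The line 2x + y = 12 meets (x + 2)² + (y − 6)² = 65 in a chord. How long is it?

Substitute y = −2x + 12:
5x² − 20x − 25 = 0  ⟹  x² − 4x − 5 = 0
x = 5 or x = −1, giving (5, 2) and (−1, 14).
|(5, 2) − (−1, 14)| = √((6)² + (−12)²) = 6√5.

6√5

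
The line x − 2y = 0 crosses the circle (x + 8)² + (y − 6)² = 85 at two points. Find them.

(−6, −3) and (−2, −1)

Substitute y = (x)/2:
5x² + 40x + 60 = 0  ⟹  x² + 8x + 12 = 0
x = −2 or x = −6, giving (−2, −1) and (−6, −3).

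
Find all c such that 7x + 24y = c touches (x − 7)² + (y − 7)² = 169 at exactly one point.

For a tangent, require d(centre, line) = r = 13.
|7·7 + 24·7 − c| / √625 = 13
|c − (217)| = 13·25, so c = 542 or c = −108.

c = −108 or c = 542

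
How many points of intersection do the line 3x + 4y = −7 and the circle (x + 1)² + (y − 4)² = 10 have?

d² = (3·(−1) + 4·4 − (−7))²/25 = 16; r² = 10.
Since d² > r², the line lies outside the circle.

0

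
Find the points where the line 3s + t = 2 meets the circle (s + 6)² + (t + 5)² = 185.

(−2, 8) and (5, −13)

Substitute t = −3s + 2:
10s² − 30s − 100 = 0  ⟹  s² − 3s − 10 = 0
s = 5 or s = −2, giving (5, −13) and (−2, 8).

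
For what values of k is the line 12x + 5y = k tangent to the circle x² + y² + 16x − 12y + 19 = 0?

Tangency holds when the distance from the centre (−8, 6) to the line equals the radius 9:
|12·(−8) + 5·6 − k| / √169 = 9
|k − (−66)| = 9·13, so k = 51 or k = −183.

k = −183 or k = 51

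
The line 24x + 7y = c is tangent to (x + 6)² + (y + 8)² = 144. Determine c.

c = −500 or c = 100

For a tangent, require d(centre, line) = r = 12.
|24·(−6) + 7·(−8) − c| / √625 = 12
|c − (−200)| = 12·25, so c = 100 or c = −500.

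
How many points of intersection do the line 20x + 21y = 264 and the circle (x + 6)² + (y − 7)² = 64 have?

0

Substituting the line into the circle gives 841x² + 612x + 1341 = 0.
Discriminant = (612)² − 4·841·(1341) = −4136580 < 0.
No real roots: the line does not meet the circle.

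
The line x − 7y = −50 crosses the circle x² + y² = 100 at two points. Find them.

(−8, 6) and (6, 8)

Express y = (50 + x)/7 and substitute into the circle:
50x² + 100x − 2400 = 0  ⟹  x² + 2x − 48 = 0
x = 6 or x = −8, giving (6, 8) and (−8, 6).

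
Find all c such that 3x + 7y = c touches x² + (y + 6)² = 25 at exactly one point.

For a tangent, require d(centre, line) = r = 5.
|3·0 + 7·(−6) − c| / √58 = 5
|c − (−42)| = 5√58.

c = −42 ± 5√58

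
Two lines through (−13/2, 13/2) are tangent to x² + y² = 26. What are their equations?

5x + y = −26 and x + 5y = 26

Let a tangent through (−13/2, 13/2) have slope m. Its distance from (0, 0) must equal √26:
(13/2m − (−13/2))² = 26(m² + 1)
5m² + 26m + 5 = 0, so m = −5 or m = −1/5.
Through (−13/2, 13/2) these give 5x + y = −26 and x + 5y = 26.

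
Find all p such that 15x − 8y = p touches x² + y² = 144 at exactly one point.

p = −204 or p = 204

The line touches the circle iff its distance from (0, 0) is 12:
|15·0 − 8·0 − p| / √289 = 12
|p| = 12·17, so p = 204 or p = −204.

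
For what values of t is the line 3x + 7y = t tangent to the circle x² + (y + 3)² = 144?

t = −21 ± 12√58

The line touches the circle iff its distance from (0, −3) is 12:
|3·0 + 7·(−3) − t| / √58 = 12
|t − (−21)| = 12√58.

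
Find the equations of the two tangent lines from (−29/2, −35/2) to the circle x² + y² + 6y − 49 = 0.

7x − 3y = −49 and 3x − 7y = 79

Let a tangent through (−29/2, −35/2) have slope m. Its distance from (0, −3) must equal √58:
[m·(29/2) − (29/2)]² = 58(m² + 1)
21m² − 58m + 21 = 0, so m = 7/3 or m = 3/7.
With m = 7/3: 7x − 3y = −49. With m = 3/7: 3x − 7y = 79.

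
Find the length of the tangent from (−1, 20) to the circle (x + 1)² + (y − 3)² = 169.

2√30

The centre is (−1, 3) and r = 13. The square of the distance from P to the centre is 0 + 289 = 289.
The tangent meets the radius at right angles, so tangent² = |PO|² − r² = 289 − 169 = 120.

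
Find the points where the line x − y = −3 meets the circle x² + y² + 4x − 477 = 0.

Substitute y = x + 3:
2x² + 10x − 468 = 0  ⟹  x² + 5x − 234 = 0
x = 13 or x = −18, giving (13, 16) and (−18, −15).

(−18, −15) and (13, 16)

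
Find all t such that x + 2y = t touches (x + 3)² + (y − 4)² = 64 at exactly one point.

t = 5 ± 8√5

For a tangent, require d(centre, line) = r = 8.
|1·(−3) + 2·4 − t| / √5 = 8
|t − (5)| = 8√5.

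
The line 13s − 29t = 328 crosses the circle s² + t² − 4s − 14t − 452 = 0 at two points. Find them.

Express t = (−328 + 13s)/29 and substitute into the circle:
1010s² − 17170s − 139380 = 0  ⟹  s² − 17s − 138 = 0
s = 23 or s = −6, giving (23, −1) and (−6, −14).

(−6, −14) and (23, −1)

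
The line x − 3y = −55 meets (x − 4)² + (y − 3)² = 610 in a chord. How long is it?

12√10

Substitute y = (55 + x)/3:
10x² + 20x − 3230 = 0  ⟹  x² + 2x − 323 = 0
x = 17 or x = −19, giving (17, 24) and (−19, 12).
Chord length = distance between (17, 24) and (−19, 12) = √1440 = 12√10.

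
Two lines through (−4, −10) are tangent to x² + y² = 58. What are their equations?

3x − 7y = 58 and 7x + 3y = −58

Let a tangent through (−4, −10) have slope m. Its distance from (0, 0) must equal √58:
(4m − (10))² = 58(m² + 1)
21m² + 40m − 21 = 0, so m = 3/7 or m = −7/3.
Through (−4, −10) these give 3x − 7y = 58 and 7x + 3y = −58.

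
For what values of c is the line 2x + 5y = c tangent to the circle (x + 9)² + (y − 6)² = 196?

c = 12 ± 14√29

The line touches the circle iff its distance from (−9, 6) is 14:
|2·(−9) + 5·6 − c| / √29 = 14
|c − (12)| = 14√29.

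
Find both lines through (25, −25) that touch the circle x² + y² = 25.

4x + 3y = 25 and 3x + 4y = −25

A line y − (−25) = m(x − (25)) is tangent when its distance from (0, 0) is 5:
[m·(−25) − (25)]² = 25(m² + 1)
12m² + 25m + 12 = 0, so m = −4/3 or m = −3/4.
Through (25, −25) these give 4x + 3y = 25 and 3x + 4y = −25.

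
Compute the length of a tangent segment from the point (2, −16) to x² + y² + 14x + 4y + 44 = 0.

2√67

Centre (−7, −2), r² = 9. |PO|² = (9)² + (−14)² = 277.
By the tangent–radius right angle, tangent length = √(|PO|² − r²) = √268 = 2√67.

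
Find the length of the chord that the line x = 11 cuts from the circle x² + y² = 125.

The line gives x = 11. Substituting into the circle:
y² − 4 = 0
y = 2 or y = −2, giving (11, 2) and (11, −2).
Chord length = distance between (11, 2) and (11, −2) = √16 = 4.

4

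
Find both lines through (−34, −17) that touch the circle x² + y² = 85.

A line y − (−17) = m(x − (−34)) is tangent when its distance from (0, 0) is √85:
(34m − (17))² = 85(m² + 1)
63m² − 68m + 12 = 0, so m = 2/9 or m = 6/7.
Through (−34, −17) these give 2x − 9y = 85 and 6x − 7y = −85.

2x − 9y = 85 and 6x − 7y = −85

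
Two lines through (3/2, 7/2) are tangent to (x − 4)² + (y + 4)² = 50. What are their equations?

A line y − (7/2) = m(x − (3/2)) is tangent when its distance from (4, −4) is 5√2:
(5/2m − (−15/2))² = 50(m² + 1)
7m² − 6m − 1 = 0, so m = −1/7 or m = 1.
With m = −1/7: x + 7y = 26. With m = 1: x − y = −2.

x + 7y = 26 and x − y = −2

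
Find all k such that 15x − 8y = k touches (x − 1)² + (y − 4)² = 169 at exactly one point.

For a tangent, require d(centre, line) = r = 13.
|15·1 − 8·4 − k| / √289 = 13
|k − (−17)| = 13·17, so k = 204 or k = −238.

k = −238 or k = 204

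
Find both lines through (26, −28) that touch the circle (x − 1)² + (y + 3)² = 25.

4x + 3y = 20 and 3x + 4y = −34

Let a tangent through (26, −28) have slope m. Its distance from (1, −3) must equal 5:
[m·(−25) − (25)]² = 25(m² + 1)
12m² + 25m + 12 = 0, so m = −4/3 or m = −3/4.
With m = −4/3: 4x + 3y = 20. With m = −3/4: 3x + 4y = −34.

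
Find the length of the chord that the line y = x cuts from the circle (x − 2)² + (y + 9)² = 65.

3√2

The distance from (2, −9) to the line is 11/√2, and r² = 65.
Chord = 2√(r² − d²) = 2·√(9/2) = 3√2.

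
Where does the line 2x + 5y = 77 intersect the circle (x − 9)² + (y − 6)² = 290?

Substitute y = (77 − 2x)/5:
29x² − 638x − 3016 = 0  ⟹  x² − 22x − 104 = 0
x = 26 or x = −4, giving (26, 5) and (−4, 17).

(−4, 17) and (26, 5)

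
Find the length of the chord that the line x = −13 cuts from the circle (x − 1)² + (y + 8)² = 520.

The distance from (1, −8) to the line is 14, and r² = 520.
Chord = 2√(r² − d²) = 2·√(324) = 36.

36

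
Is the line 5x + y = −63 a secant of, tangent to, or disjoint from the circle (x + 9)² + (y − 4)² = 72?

secant

Centre (−9, 4), r² = 72. Distance² from centre to line = (22)²/26 = 242/13.
Since d² < r², the line cuts the circle twice.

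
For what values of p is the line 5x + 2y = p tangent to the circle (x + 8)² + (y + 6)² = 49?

p = −52 ± 7√29

The line touches the circle iff its distance from (−8, −6) is 7:
|5·(−8) + 2·(−6) − p| / √29 = 7
|p − (−52)| = 7√29.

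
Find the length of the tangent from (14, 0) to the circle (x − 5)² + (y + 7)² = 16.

The centre is (5, −7) and r = 4. The square of the distance from P to the centre is 81 + 49 = 130.
By the tangent–radius right angle, tangent length = √(|PO|² − r²) = √114.

√114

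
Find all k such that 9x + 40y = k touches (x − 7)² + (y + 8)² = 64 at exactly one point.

For a tangent, require d(centre, line) = r = 8.
|9·7 + 40·(−8) − k| / √1681 = 8
|k − (−257)| = 8·41, so k = 71 or k = −585.

k = −585 or k = 71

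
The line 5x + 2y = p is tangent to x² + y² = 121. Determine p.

p = ±11√29

Tangency holds when the distance from the centre (0, 0) to the line equals the radius 11:
|5·0 + 2·0 − p| / √29 = 11
|p| = 11√29.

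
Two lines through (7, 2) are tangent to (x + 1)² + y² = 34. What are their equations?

5x − 3y = 29 and 3x + 5y = 31

A line y − (2) = m(x − (7)) is tangent when its distance from (−1, 0) is √34:
[m·(−8) − (−2)]² = 34(m² + 1)
15m² − 16m − 15 = 0, so m = 5/3 or m = −3/5.
Through (7, 2) these give 5x − 3y = 29 and 3x + 5y = 31.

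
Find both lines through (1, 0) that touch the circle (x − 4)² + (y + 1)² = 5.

Write the tangent as mx − y + (0 − m·(1)) = 0 and set its distance from the centre to √5:
(3m − (−1))² = 5(m² + 1)
2m² + 3m − 2 = 0, so m = 1/2 or m = −2.
With m = 1/2: x − 2y = 1. With m = −2: 2x + y = 2.

x − 2y = 1 and 2x + y = 2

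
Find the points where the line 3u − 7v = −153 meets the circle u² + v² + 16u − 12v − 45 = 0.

Substitute v = (153 + 3u)/7:
58u² + 1450u + 8352 = 0  ⟹  u² + 25u + 144 = 0
u = −9 or u = −16, giving (−9, 18) and (−16, 15).

(−16, 15) and (−9, 18)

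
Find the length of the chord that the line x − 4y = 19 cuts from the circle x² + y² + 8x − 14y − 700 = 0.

The distance from (−4, 7) to the line is 51/√17, and r² = 765.
Half the chord is √(r² − d²) = √(612), so the full chord is 12√17.

12√17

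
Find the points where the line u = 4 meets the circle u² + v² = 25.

(4, −3) and (4, 3)

The line gives u = 4. Substituting into the circle:
v² − 9 = 0
v = 3 or v = −3, giving (4, 3) and (4, −3).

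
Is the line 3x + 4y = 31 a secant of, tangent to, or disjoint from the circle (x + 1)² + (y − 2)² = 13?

disjoint

d² = (3·(−1) + 4·2 − (31))²/25 = 676/25; r² = 13.
Since d² > r², the line lies outside the circle.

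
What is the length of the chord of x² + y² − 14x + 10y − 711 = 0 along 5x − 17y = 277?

3√314

The distance from (7, −5) to the line is 157/√314, and r² = 785.
Half the chord is √(r² − d²) = √(1413/2), so the full chord is 3√314.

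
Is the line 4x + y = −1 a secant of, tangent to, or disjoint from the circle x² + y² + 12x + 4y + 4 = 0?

disjoint

Centre (−6, −2), r² = 36. Distance² from centre to line = (−25)²/17 = 625/17.
Since d² > r², the line lies outside the circle.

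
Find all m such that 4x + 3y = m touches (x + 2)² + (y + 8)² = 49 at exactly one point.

m = −67 or m = 3

The line touches the circle iff its distance from (−2, −8) is 7:
|4·(−2) + 3·(−8) − m| / √25 = 7
|m − (−32)| = 7·5, so m = 3 or m = −67.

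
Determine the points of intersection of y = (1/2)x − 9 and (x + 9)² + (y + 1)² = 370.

(−18, −18) and (10, −4)

From the line, y = (−18 + x)/2. Substituting:
5x² + 40x − 900 = 0  ⟹  x² + 8x − 180 = 0
x = 10 or x = −18, giving (10, −4) and (−18, −18).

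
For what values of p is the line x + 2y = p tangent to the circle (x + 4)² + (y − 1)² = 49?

For a tangent, require d(centre, line) = r = 7.
|1·(−4) + 2·1 − p| / √5 = 7
|p − (−2)| = 7√5.

p = −2 ± 7√5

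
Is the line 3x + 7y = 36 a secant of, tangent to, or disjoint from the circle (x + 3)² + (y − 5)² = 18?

Centre (−3, 5), r² = 18. Distance² from centre to line = (−10)²/58 = 50/29.
Since d² < r², the line cuts the circle twice.

secant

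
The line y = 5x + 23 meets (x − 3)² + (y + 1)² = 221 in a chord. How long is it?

5√26

Centre (3, −1), r² = 221. Perpendicular distance d from centre to line = |39| / √26 = 39/√26.
Chord = 2√(r² − d²) = 2·√(325/2) = 5√26.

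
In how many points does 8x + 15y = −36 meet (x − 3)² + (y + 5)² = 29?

Centre (3, −5), r² = 29. Distance² from centre to line = (−15)²/289 = 225/289.
Since d² < r², the line cuts the circle twice.

2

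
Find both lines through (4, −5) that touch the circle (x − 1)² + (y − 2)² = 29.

Write the tangent as mx − y + (−5 − m·(4)) = 0 and set its distance from the centre to √29:
(−3m − (7))² = 29(m² + 1)
10m² − 21m − 10 = 0, so m = −2/5 or m = 5/2.
With m = −2/5: 2x + 5y = −17. With m = 5/2: 5x − 2y = 30.

2x + 5y = −17 and 5x − 2y = 30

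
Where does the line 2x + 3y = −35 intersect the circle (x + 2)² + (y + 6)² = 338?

(−19, 1) and (11, −19)

Substitute y = (−35 − 2x)/3:
13x² + 104x − 2717 = 0  ⟹  x² + 8x − 209 = 0
x = 11 or x = −19, giving (11, −19) and (−19, 1).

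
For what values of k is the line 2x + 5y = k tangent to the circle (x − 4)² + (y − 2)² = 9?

k = 18 ± 3√29

For a tangent, require d(centre, line) = r = 3.
|2·4 + 5·2 − k| / √29 = 3
|k − (18)| = 3√29.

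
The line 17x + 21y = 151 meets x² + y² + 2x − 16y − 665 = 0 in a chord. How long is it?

From the line, y = (151 − 17x)/21. Substituting:
730x² + 1460x − 321200 = 0  ⟹  x² + 2x − 440 = 0
x = 20 or x = −22, giving (20, −9) and (−22, 25).
|(20, −9) − (−22, 25)| = √((42)² + (−34)²) = 2√730.

2√730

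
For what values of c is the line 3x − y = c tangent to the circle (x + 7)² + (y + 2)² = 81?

Tangency holds when the distance from the centre (−7, −2) to the line equals the radius 9:
|3·(−7) − 1·(−2) − c| / √10 = 9
|c − (−19)| = 9√10.

c = −19 ± 9√10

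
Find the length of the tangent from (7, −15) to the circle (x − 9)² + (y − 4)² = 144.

Centre (9, 4), r² = 144. |PO|² = (−2)² + (−19)² = 365.
Power of the point: PT² = |PO|² − r² = 221, so PT = √221.

√221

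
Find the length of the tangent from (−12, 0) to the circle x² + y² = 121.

√23

The centre is (0, 0) and r = 11. The square of the distance from P to the centre is 144 + 0 = 144.
Power of the point: PT² = |PO|² − r² = 23, so PT = √23.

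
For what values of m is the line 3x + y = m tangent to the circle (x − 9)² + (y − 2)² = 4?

m = 29 ± 2√10

Tangency holds when the distance from the centre (9, 2) to the line equals the radius 2:
|3·9 + 1·2 − m| / √10 = 2
|m − (29)| = 2√10.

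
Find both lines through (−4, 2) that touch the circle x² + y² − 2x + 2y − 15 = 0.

A line y − (2) = m(x − (−4)) is tangent when its distance from (1, −1) is √17:
(5m − (−3))² = 17(m² + 1)
4m² + 15m − 4 = 0, so m = 1/4 or m = −4.
Through (−4, 2) these give x − 4y = −12 and 4x + y = −14.

x − 4y = −12 and 4x + y = −14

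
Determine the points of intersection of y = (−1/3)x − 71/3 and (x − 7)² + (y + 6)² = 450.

Express y = (−71 − x)/3 and substitute into the circle:
10x² − 20x − 800 = 0  ⟹  x² − 2x − 80 = 0
x = 10 or x = −8, giving (10, −27) and (−8, −21).

(−8, −21) and (10, −27)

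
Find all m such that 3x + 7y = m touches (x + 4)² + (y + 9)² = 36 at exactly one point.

m = −75 ± 6√58

The line touches the circle iff its distance from (−4, −9) is 6:
|3·(−4) + 7·(−9) − m| / √58 = 6
|m − (−75)| = 6√58.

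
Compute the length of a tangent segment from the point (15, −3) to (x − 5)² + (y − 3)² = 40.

Centre (5, 3), r² = 40. |PO|² = (10)² + (−6)² = 136.
Power of the point: PT² = |PO|² − r² = 96, so PT = 4√6.

4√6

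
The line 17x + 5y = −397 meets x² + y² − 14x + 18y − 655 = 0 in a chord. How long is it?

√314

Substitute y = (−397 − 17x)/5:
314x² + 11618x + 105504 = 0  ⟹  x² + 37x + 336 = 0
x = −16 or x = −21, giving (−16, −25) and (−21, −8).
Chord length = distance between (−16, −25) and (−21, −8) = √314 = √314.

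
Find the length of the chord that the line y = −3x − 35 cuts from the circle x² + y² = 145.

Centre (0, 0), r² = 145. Perpendicular distance d from centre to line = |35| / √10 = 35/√10.
Half the chord is √(r² − d²) = √(45/2), so the full chord is 3√10.

3√10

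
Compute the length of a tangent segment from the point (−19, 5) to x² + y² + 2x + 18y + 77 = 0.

Centre (−1, −9), r² = 5. |PO|² = (−18)² + (14)² = 520.
By the tangent–radius right angle, tangent length = √(|PO|² − r²) = √515.

√515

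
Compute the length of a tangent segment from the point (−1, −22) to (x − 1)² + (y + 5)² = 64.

The centre is (1, −5) and r = 8. The square of the distance from P to the centre is 4 + 289 = 293.
Power of the point: PT² = |PO|² − r² = 229, so PT = √229.

√229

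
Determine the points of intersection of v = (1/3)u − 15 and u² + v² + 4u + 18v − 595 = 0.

(−24, −23) and (24, −7)

Express v = (−45 + u)/3 and substitute into the circle:
10u² − 5760 = 0  ⟹  u² − 576 = 0
u = 24 or u = −24, giving (24, −7) and (−24, −23).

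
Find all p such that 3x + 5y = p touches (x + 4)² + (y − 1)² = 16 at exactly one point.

p = −7 ± 4√34

Tangency holds when the distance from the centre (−4, 1) to the line equals the radius 4:
|3·(−4) + 5·1 − p| / √34 = 4
|p − (−7)| = 4√34.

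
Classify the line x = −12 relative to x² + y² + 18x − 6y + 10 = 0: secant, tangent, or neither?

secant

Centre (−9, 3), r² = 80. Distance² from centre to line = (3)² = 9.
Since d² < r², the line cuts the circle twice.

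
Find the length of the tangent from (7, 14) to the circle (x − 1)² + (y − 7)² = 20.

√65

Centre (1, 7), r² = 20. |PO|² = (6)² + (7)² = 85.
The tangent meets the radius at right angles, so tangent² = |PO|² − r² = 85 − 20 = 65.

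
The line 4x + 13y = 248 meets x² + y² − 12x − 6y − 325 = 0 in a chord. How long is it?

Substitute y = (248 − 4x)/13:
185x² − 3700x − 12765 = 0  ⟹  x² − 20x − 69 = 0
x = 23 or x = −3, giving (23, 12) and (−3, 20).
Chord length = distance between (23, 12) and (−3, 20) = √740 = 2√185.

2√185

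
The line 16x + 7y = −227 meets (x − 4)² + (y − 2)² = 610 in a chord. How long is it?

2√305

Express y = (−227 − 16x)/7 and substitute into the circle:
305x² + 7320x + 28975 = 0  ⟹  x² + 24x + 95 = 0
x = −5 or x = −19, giving (−5, −21) and (−19, 11).
|(−5, −21) − (−19, 11)| = √((14)² + (−32)²) = 2√305.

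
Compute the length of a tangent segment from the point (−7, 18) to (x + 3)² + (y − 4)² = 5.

3√23

With centre O = (−3, 4), |OP|² = 212 and r² = 5.
By the tangent–radius right angle, tangent length = √(|PO|² − r²) = √207 = 3√23.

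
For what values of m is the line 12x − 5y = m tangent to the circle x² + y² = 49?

The line touches the circle iff its distance from (0, 0) is 7:
|12·0 − 5·0 − m| / √169 = 7
|m| = 7·13, so m = 91 or m = −91.

m = −91 or m = 91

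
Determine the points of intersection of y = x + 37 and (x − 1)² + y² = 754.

Substitute y = x + 37:
2x² + 72x + 616 = 0  ⟹  x² + 36x + 308 = 0
x = −14 or x = −22, giving (−14, 23) and (−22, 15).

(−22, 15) and (−14, 23)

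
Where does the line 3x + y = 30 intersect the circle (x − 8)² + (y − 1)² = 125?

Substitute y = −3x + 30:
10x² − 190x + 780 = 0  ⟹  x² − 19x + 78 = 0
x = 13 or x = 6, giving (13, −9) and (6, 12).

(6, 12) and (13, −9)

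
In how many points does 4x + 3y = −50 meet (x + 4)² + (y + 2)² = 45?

2

d² = (4·(−4) + 3·(−2) − (−50))²/25 = 784/25; r² = 45.
Since d² < r², the line cuts the circle twice.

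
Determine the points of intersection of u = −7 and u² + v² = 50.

(−7, −1) and (−7, 1)

The line gives u = −7. Substituting into the circle:
v² − 1 = 0
v = 1 or v = −1, giving (−7, 1) and (−7, −1).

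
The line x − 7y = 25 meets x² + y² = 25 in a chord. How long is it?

Centre (0, 0), r² = 25. Perpendicular distance d from centre to line = |−25| / √50 = 25/√50.
Half the chord is √(r² − d²) = √(25/2), so the full chord is 5√2.

5√2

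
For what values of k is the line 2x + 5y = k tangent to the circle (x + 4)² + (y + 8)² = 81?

For a tangent, require d(centre, line) = r = 9.
|2·(−4) + 5·(−8) − k| / √29 = 9
|k − (−48)| = 9√29.

k = −48 ± 9√29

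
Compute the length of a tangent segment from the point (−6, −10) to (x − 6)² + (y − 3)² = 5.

The centre is (6, 3) and r = √5. The square of the distance from P to the centre is 144 + 169 = 313.
The tangent meets the radius at right angles, so tangent² = |PO|² − r² = 313 − 5 = 308.

2√77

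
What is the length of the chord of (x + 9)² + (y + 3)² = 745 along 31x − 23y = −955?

Centre (−9, −3), r² = 745. Perpendicular distance d from centre to line = |745| / √1490 = 745/√1490.
Half the chord is √(r² − d²) = √(745/2), so the full chord is √1490.

√1490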